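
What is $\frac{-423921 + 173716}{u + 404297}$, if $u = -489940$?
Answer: $\frac{250205}{85643} \approx 2.9215$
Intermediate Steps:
$\frac{-423921 + 173716}{u + 404297} = \frac{-423921 + 173716}{-489940 + 404297} = - \frac{250205}{-85643} = \left(-250205\right) \left(- \frac{1}{85643}\right) = \frac{250205}{85643}$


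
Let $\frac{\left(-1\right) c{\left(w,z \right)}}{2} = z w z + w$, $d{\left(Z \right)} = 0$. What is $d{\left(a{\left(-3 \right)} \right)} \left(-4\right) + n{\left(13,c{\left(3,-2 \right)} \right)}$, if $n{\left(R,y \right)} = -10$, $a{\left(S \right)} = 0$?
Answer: $-10$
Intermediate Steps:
$c{\left(w,z \right)} = - 2 w - 2 w z^{2}$ ($c{\left(w,z \right)} = - 2 \left(z w z + w\right) = - 2 \left(w z z + w\right) = - 2 \left(w z^{2} + w\right) = - 2 \left(w + w z^{2}\right) = - 2 w - 2 w z^{2}$)
$d{\left(a{\left(-3 \right)} \right)} \left(-4\right) + n{\left(13,c{\left(3,-2 \right)} \right)} = 0 \left(-4\right) - 10 = 0 - 10 = -10$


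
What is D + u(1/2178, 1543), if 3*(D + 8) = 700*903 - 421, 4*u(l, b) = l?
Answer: 1834326121/8712 ≈ 2.1055e+5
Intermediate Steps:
u(l, b) = l/4
D = 631655/3 (D = -8 + (700*903 - 421)/3 = -8 + (632100 - 421)/3 = -8 + (⅓)*631679 = -8 + 631679/3 = 631655/3 ≈ 2.1055e+5)
D + u(1/2178, 1543) = 631655/3 + (¼)/2178 = 631655/3 + (¼)*(1/2178) = 631655/3 + 1/8712 = 1834326121/8712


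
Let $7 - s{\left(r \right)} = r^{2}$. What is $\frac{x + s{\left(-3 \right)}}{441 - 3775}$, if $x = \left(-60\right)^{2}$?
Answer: $- \frac{1799}{1667} \approx -1.0792$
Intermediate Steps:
$x = 3600$
$s{\left(r \right)} = 7 - r^{2}$
$\frac{x + s{\left(-3 \right)}}{441 - 3775} = \frac{3600 + \left(7 - \left(-3\right)^{2}\right)}{441 - 3775} = \frac{3600 + \left(7 - 9\right)}{-3334} = \left(3600 + \left(7 - 9\right)\right) \left(- \frac{1}{3334}\right) = \left(3600 - 2\right) \left(- \frac{1}{3334}\right) = 3598 \left(- \frac{1}{3334}\right) = - \frac{1799}{1667}$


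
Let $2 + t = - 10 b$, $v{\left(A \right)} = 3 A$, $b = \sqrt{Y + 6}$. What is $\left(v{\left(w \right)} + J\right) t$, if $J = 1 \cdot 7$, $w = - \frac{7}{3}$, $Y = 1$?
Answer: $0$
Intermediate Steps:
$b = \sqrt{7}$ ($b = \sqrt{1 + 6} = \sqrt{7} \approx 2.6458$)
$w = - \frac{7}{3}$ ($w = \left(-7\right) \frac{1}{3} = - \frac{7}{3} \approx -2.3333$)
$J = 7$
$t = -2 - 10 \sqrt{7} \approx -28.458$
$\left(v{\left(w \right)} + J\right) t = \left(3 \left(- \frac{7}{3}\right) + 7\right) \left(-2 - 10 \sqrt{7}\right) = \left(-7 + 7\right) \left(-2 - 10 \sqrt{7}\right) = 0 \left(-2 - 10 \sqrt{7}\right) = 0$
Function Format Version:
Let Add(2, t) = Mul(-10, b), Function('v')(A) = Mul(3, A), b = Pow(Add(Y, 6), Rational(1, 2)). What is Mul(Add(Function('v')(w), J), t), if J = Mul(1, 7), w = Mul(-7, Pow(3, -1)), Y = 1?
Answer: 0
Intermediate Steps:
b = Pow(7, Rational(1, 2)) (b = Pow(Add(1, 6), Rational(1, 2)) = Pow(7, Rational(1, 2)) ≈ 2.6458)
w = Rational(-7, 3) (w = Mul(-7, Rational(1, 3)) = Rational(-7, 3) ≈ -2.3333)
J = 7
t = Add(-2, Mul(-10, Pow(7, Rational(1, 2)))) ≈ -28.458
Mul(Add(Function('v')(w), J), t) = Mul(Add(Mul(3, Rational(-7, 3)), 7), Add(-2, Mul(-10, Pow(7, Rational(1, 2))))) = Mul(Add(-7, 7), Add(-2, Mul(-10, Pow(7, Rational(1, 2))))) = Mul(0, Add(-2, Mul(-10, Pow(7, Rational(1, 2))))) = 0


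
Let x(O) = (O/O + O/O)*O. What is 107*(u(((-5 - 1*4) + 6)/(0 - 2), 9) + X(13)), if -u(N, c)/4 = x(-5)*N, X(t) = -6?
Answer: 5778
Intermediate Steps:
x(O) = 2*O (x(O) = (1 + 1)*O = 2*O)
u(N, c) = 40*N (u(N, c) = -4*2*(-5)*N = -(-40)*N = 40*N)
107*(u(((-5 - 1*4) + 6)/(0 - 2), 9) + X(13)) = 107*(40*(((-5 - 1*4) + 6)/(0 - 2)) - 6) = 107*(40*(((-5 - 4) + 6)/(-2)) - 6) = 107*(40*((-9 + 6)*(-1/2)) - 6) = 107*(40*(-3*(-1/2)) - 6) = 107*(40*(3/2) - 6) = 107*(60 - 6) = 107*54 = 5778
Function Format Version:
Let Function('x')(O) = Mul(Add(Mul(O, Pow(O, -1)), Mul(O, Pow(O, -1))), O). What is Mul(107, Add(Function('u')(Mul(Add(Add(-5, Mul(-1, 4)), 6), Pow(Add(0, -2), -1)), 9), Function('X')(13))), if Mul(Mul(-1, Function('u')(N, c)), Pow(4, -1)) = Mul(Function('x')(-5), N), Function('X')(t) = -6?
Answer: 5778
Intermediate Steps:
Function('x')(O) = Mul(2, O) (Function('x')(O) = Mul(Add(1, 1), O) = Mul(2, O))
Function('u')(N, c) = Mul(40, N) (Function('u')(N, c) = Mul(-4, Mul(Mul(2, -5), N)) = Mul(-4, Mul(-10, N)) = Mul(40, N))
Mul(107, Add(Function('u')(Mul(Add(Add(-5, Mul(-1, 4)), 6), Pow(Add(0, -2), -1)), 9), Function('X')(13))) = Mul(107, Add(Mul(40, Mul(Add(Add(-5, Mul(-1, 4)), 6), Pow(Add(0, -2), -1))), -6)) = Mul(107, Add(Mul(40, Mul(Add(Add(-5, -4), 6), Pow(-2, -1))), -6)) = Mul(107, Add(Mul(40, Mul(Add(-9, 6), Rational(-1, 2))), -6)) = Mul(107, Add(Mul(40, Mul(-3, Rational(-1, 2))), -6)) = Mul(107, Add(Mul(40, Rational(3, 2)), -6)) = Mul(107, Add(60, -6)) = Mul(107, 54) = 5778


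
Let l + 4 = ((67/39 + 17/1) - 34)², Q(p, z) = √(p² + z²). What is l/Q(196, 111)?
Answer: 349132*√50737/77170977 ≈ 1.0191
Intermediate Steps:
l = 349132/1521 (l = -4 + ((67/39 + 17/1) - 34)² = -4 + ((67*(1/39) + 17*1) - 34)² = -4 + ((67/39 + 17) - 34)² = -4 + (730/39 - 34)² = -4 + (-596/39)² = -4 + 355216/1521 = 349132/1521 ≈ 229.54)
l/Q(196, 111) = 349132/(1521*(√(196² + 111²))) = 349132/(1521*(√(38416 + 12321))) = 349132/(1521*(√50737)) = 349132*(√50737/50737)/1521 = 349132*√50737/77170977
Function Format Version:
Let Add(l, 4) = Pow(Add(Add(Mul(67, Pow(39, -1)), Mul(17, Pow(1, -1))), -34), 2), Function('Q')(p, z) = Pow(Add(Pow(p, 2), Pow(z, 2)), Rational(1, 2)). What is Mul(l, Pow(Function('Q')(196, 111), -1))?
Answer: Mul(Rational(349132, 77170977), Pow(50737, Rational(1, 2))) ≈ 1.0191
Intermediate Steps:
l = Rational(349132, 1521) (l = Add(-4, Pow(Add(Add(Mul(67, Pow(39, -1)), Mul(17, Pow(1, -1))), -34), 2)) = Add(-4, Pow(Add(Add(Mul(67, Rational(1, 39)), Mul(17, 1)), -34), 2)) = Add(-4, Pow(Add(Add(Rational(67, 39), 17), -34), 2)) = Add(-4, Pow(Add(Rational(730, 39), -34), 2)) = Add(-4, Pow(Rational(-596, 39), 2)) = Add(-4, Rational(355216, 1521)) = Rational(349132, 1521) ≈ 229.54)
Mul(l, Pow(Function('Q')(196, 111), -1)) = Mul(Rational(349132, 1521), Pow(Pow(Add(Pow(196, 2), Pow(111, 2)), Rational(1, 2)), -1)) = Mul(Rational(349132, 1521), Pow(Pow(Add(38416, 12321), Rational(1, 2)), -1)) = Mul(Rational(349132, 1521), Pow(Pow(50737, Rational(1, 2)), -1)) = Mul(Rational(349132, 1521), Mul(Rational(1, 50737), Pow(50737, Rational(1, 2)))) = Mul(Rational(349132, 77170977), Pow(50737, Rational(1, 2)))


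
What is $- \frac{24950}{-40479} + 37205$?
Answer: $\frac{1506046145}{40479} \approx 37206.0$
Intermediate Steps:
$- \frac{24950}{-40479} + 37205 = \left(-24950\right) \left(- \frac{1}{40479}\right) + 37205 = \frac{24950}{40479} + 37205 = \frac{1506046145}{40479}$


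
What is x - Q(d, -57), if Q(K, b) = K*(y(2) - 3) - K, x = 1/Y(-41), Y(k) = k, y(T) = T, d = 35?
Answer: 2869/41 ≈ 69.976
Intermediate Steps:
x = -1/41 (x = 1/(-41) = -1/41 ≈ -0.024390)
Q(K, b) = -2*K (Q(K, b) = K*(2 - 3) - K = K*(-1) - K = -K - K = -2*K)
x - Q(d, -57) = -1/41 - (-2)*35 = -1/41 - 1*(-70) = -1/41 + 70 = 2869/41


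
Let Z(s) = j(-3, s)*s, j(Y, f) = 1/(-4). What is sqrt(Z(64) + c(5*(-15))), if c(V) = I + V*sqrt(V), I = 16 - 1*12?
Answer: sqrt(-12 - 375*I*sqrt(3)) ≈ 17.855 - 18.188*I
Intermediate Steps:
I = 4 (I = 16 - 12 = 4)
j(Y, f) = -1/4
Z(s) = -s/4
c(V) = 4 + V**(3/2) (c(V) = 4 + V*sqrt(V) = 4 + V**(3/2))
sqrt(Z(64) + c(5*(-15))) = sqrt(-1/4*64 + (4 + (5*(-15))**(3/2))) = sqrt(-16 + (4 + (-75)**(3/2))) = sqrt(-16 + (4 - 375*I*sqrt(3))) = sqrt(-12 - 375*I*sqrt(3))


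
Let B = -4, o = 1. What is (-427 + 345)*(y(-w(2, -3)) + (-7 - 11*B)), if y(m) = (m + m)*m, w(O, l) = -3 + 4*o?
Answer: -3198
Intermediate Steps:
w(O, l) = 1 (w(O, l) = -3 + 4*1 = -3 + 4 = 1)
y(m) = 2*m² (y(m) = (2*m)*m = 2*m²)
(-427 + 345)*(y(-w(2, -3)) + (-7 - 11*B)) = (-427 + 345)*(2*(-1*1)² + (-7 - 11*(-4))) = -82*(2*(-1)² + (-7 + 44)) = -82*(2*1 + 37) = -82*(2 + 37) = -82*39 = -3198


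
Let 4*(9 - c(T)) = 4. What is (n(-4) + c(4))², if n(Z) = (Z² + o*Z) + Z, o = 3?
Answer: 64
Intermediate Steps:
c(T) = 8 (c(T) = 9 - ¼*4 = 9 - 1 = 8)
n(Z) = Z² + 4*Z (n(Z) = (Z² + 3*Z) + Z = Z² + 4*Z)
(n(-4) + c(4))² = (-4*(4 - 4) + 8)² = (-4*0 + 8)² = (0 + 8)² = 8² = 64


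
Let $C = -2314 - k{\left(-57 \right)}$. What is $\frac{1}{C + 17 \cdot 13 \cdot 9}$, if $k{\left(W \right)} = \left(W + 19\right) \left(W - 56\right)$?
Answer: $- \frac{1}{4619} \approx -0.0002165$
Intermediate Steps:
$k{\left(W \right)} = \left(-56 + W\right) \left(19 + W\right)$ ($k{\left(W \right)} = \left(19 + W\right) \left(-56 + W\right) = \left(-56 + W\right) \left(19 + W\right)$)
$C = -6608$ ($C = -2314 - \left(-1064 + \left(-57\right)^{2} - -2109\right) = -2314 - \left(-1064 + 3249 + 2109\right) = -2314 - 4294 = -6608$)
$\frac{1}{C + 17 \cdot 13 \cdot 9} = \frac{1}{-6608 + 17 \cdot 13 \cdot 9} = \frac{1}{-6608 + 221 \cdot 9} = \frac{1}{-6608 + 1989} = \frac{1}{-4619} = - \frac{1}{4619}$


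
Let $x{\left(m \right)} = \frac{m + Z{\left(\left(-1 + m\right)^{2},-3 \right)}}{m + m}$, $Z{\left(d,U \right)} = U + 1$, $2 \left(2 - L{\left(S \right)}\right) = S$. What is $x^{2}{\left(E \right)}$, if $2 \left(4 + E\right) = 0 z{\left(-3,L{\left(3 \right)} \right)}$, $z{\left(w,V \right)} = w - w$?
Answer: $\frac{9}{16} \approx 0.5625$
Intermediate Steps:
$L{\left(S \right)} = 2 - \frac{S}{2}$
$z{\left(w,V \right)} = 0$
$Z{\left(d,U \right)} = 1 + U$
$E = -4$ ($E = -4 + \frac{0 \cdot 0}{2} = -4 + \frac{1}{2} \cdot 0 = -4 + 0 = -4$)
$x{\left(m \right)} = \frac{-2 + m}{2 m}$ ($x{\left(m \right)} = \frac{m + \left(1 - 3\right)}{m + m} = \frac{m - 2}{2 m} = \left(-2 + m\right) \frac{1}{2 m} = \frac{-2 + m}{2 m}$)
$x^{2}{\left(E \right)} = \left(\frac{-2 - 4}{2 \left(-4\right)}\right)^{2} = \left(\frac{1}{2} \left(- \frac{1}{4}\right) \left(-6\right)\right)^{2} = \left(\frac{3}{4}\right)^{2} = \frac{9}{16}$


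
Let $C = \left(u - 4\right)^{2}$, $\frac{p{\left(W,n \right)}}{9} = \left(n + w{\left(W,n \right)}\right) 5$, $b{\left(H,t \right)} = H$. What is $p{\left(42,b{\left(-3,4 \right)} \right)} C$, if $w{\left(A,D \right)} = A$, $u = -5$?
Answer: $142155$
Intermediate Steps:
$p{\left(W,n \right)} = 45 W + 45 n$ ($p{\left(W,n \right)} = 9 \left(n + W\right) 5 = 9 \left(W + n\right) 5 = 9 \left(5 W + 5 n\right) = 45 W + 45 n$)
$C = 81$ ($C = \left(-5 - 4\right)^{2} = \left(-9\right)^{2} = 81$)
$p{\left(42,b{\left(-3,4 \right)} \right)} C = \left(45 \cdot 42 + 45 \left(-3\right)\right) 81 = \left(1890 - 135\right) 81 = 1755 \cdot 81 = 142155$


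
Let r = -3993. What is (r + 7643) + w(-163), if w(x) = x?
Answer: 3487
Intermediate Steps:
(r + 7643) + w(-163) = (-3993 + 7643) - 163 = 3650 - 163 = 3487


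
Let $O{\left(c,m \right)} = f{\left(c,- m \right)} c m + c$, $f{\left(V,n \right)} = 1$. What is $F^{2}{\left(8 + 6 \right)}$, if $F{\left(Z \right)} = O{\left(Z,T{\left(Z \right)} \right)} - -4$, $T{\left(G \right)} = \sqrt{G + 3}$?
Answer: $3656 + 504 \sqrt{17} \approx 5734.0$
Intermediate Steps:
$T{\left(G \right)} = \sqrt{3 + G}$
$O{\left(c,m \right)} = c + c m$ ($O{\left(c,m \right)} = 1 c m + c = c m + c = c + c m$)
$F{\left(Z \right)} = 4 + Z \left(1 + \sqrt{3 + Z}\right)$ ($F{\left(Z \right)} = Z \left(1 + \sqrt{3 + Z}\right) - -4 = Z \left(1 + \sqrt{3 + Z}\right) + 4 = 4 + Z \left(1 + \sqrt{3 + Z}\right)$)
$F^{2}{\left(8 + 6 \right)} = \left(4 + \left(8 + 6\right) \left(1 + \sqrt{3 + \left(8 + 6\right)}\right)\right)^{2} = \left(4 + 14 \left(1 + \sqrt{3 + 14}\right)\right)^{2} = \left(4 + 14 \left(1 + \sqrt{17}\right)\right)^{2} = \left(4 + \left(14 + 14 \sqrt{17}\right)\right)^{2} = \left(18 + 14 \sqrt{17}\right)^{2}$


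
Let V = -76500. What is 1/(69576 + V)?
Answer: -1/6924 ≈ -0.00014443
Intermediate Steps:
1/(69576 + V) = 1/(69576 - 76500) = 1/(-6924) = -1/6924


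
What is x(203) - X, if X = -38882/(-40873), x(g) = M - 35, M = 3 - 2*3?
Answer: -1592056/40873 ≈ -38.951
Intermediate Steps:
M = -3 (M = 3 - 6 = -3)
x(g) = -38 (x(g) = -3 - 35 = -38)
X = 38882/40873 (X = -38882*(-1/40873) = 38882/40873 ≈ 0.95129)
x(203) - X = -38 - 1*38882/40873 = -38 - 38882/40873 = -1592056/40873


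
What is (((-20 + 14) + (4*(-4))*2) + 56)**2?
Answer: 324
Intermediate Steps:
(((-20 + 14) + (4*(-4))*2) + 56)**2 = ((-6 - 16*2) + 56)**2 = ((-6 - 32) + 56)**2 = (-38 + 56)**2 = 18**2 = 324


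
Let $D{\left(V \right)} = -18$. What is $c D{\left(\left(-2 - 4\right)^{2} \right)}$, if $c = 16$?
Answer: $-288$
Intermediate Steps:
$c D{\left(\left(-2 - 4\right)^{2} \right)} = 16 \left(-18\right) = -288$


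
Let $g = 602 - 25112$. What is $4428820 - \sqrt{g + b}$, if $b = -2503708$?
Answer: $4428820 - i \sqrt{2528218} \approx 4.4288 \cdot 10^{6} - 1590.0 i$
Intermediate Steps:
$g = -24510$ ($g = 602 - 25112 = -24510$)
$4428820 - \sqrt{g + b} = 4428820 - \sqrt{-24510 - 2503708} = 4428820 - \sqrt{-2528218} = 4428820 - i \sqrt{2528218}$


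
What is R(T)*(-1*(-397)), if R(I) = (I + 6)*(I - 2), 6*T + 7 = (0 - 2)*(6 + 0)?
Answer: -209219/36 ≈ -5811.6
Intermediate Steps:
T = -19/6 (T = -7/6 + ((0 - 2)*(6 + 0))/6 = -7/6 + (-2*6)/6 = -7/6 + (1/6)*(-12) = -7/6 - 2 = -19/6 ≈ -3.1667)
R(I) = (-2 + I)*(6 + I) (R(I) = (6 + I)*(-2 + I) = (-2 + I)*(6 + I))
R(T)*(-1*(-397)) = (-12 + (-19/6)**2 + 4*(-19/6))*(-1*(-397)) = (-12 + 361/36 - 38/3)*397 = -527/36*397 = -209219/36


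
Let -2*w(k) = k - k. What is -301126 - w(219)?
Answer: -301126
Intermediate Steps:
w(k) = 0 (w(k) = -(k - k)/2 = -½*0 = 0)
-301126 - w(219) = -301126 - 1*0 = -301126 + 0 = -301126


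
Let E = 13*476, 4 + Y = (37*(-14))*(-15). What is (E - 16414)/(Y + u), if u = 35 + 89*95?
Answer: -5113/8128 ≈ -0.62906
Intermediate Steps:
u = 8490 (u = 35 + 8455 = 8490)
Y = 7766 (Y = -4 + (37*(-14))*(-15) = -4 - 518*(-15) = -4 + 7770 = 7766)
E = 6188
(E - 16414)/(Y + u) = (6188 - 16414)/(7766 + 8490) = -10226/16256 = -10226*1/16256 = -5113/8128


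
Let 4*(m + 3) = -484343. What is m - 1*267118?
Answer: -1552827/4 ≈ -3.8821e+5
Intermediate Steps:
m = -484355/4 (m = -3 + (¼)*(-484343) = -3 - 484343/4 = -484355/4 ≈ -1.2109e+5)
m - 1*267118 = -484355/4 - 1*267118 = -484355/4 - 267118 = -1552827/4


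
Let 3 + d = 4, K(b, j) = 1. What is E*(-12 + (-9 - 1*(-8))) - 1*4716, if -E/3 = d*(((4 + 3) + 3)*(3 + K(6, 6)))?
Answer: -3156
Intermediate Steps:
d = 1 (d = -3 + 4 = 1)
E = -120 (E = -3*((4 + 3) + 3)*(3 + 1) = -3*(7 + 3)*4 = -3*10*4 = -3*40 = -120)
E*(-12 + (-9 - 1*(-8))) - 1*4716 = -120*(-12 + (-9 - 1*(-8))) - 1*4716 = -120*(-12 + (-9 + 8)) - 4716 = -120*(-12 - 1) - 4716 = -120*(-13) - 4716 = 1560 - 4716 = -3156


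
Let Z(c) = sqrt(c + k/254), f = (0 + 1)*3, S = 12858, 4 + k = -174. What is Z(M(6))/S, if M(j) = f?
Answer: sqrt(9271)/816483 ≈ 0.00011793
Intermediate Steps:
k = -178 (k = -4 - 174 = -178)
f = 3 (f = 1*3 = 3)
M(j) = 3
Z(c) = sqrt(-89/127 + c) (Z(c) = sqrt(c - 178/254) = sqrt(c - 178*1/254) = sqrt(c - 89/127) = sqrt(-89/127 + c))
Z(M(6))/S = (sqrt(-11303 + 16129*3)/127)/12858 = (sqrt(-11303 + 48387)/127)*(1/12858) = (sqrt(37084)/127)*(1/12858) = ((2*sqrt(9271))/127)*(1/12858) = (2*sqrt(9271)/127)*(1/12858) = sqrt(9271)/816483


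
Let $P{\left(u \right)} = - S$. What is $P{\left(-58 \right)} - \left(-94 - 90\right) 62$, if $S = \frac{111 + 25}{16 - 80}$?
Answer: $\frac{91281}{8} \approx 11410.0$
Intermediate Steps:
$S = - \frac{17}{8}$ ($S = \frac{136}{-64} = 136 \left(- \frac{1}{64}\right) = - \frac{17}{8} \approx -2.125$)
$P{\left(u \right)} = \frac{17}{8}$ ($P{\left(u \right)} = \left(-1\right) \left(- \frac{17}{8}\right) = \frac{17}{8}$)
$P{\left(-58 \right)} - \left(-94 - 90\right) 62 = \frac{17}{8} - \left(-94 - 90\right) 62 = \frac{17}{8} - \left(-184\right) 62 = \frac{17}{8} - -11408 = \frac{17}{8} + 11408 = \frac{91281}{8}$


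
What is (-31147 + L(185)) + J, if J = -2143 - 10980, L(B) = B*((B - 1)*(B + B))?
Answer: 12550530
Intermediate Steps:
L(B) = 2*B²*(-1 + B) (L(B) = B*((-1 + B)*(2*B)) = B*(2*B*(-1 + B)) = 2*B²*(-1 + B))
J = -13123
(-31147 + L(185)) + J = (-31147 + 2*185²*(-1 + 185)) - 13123 = (-31147 + 2*34225*184) - 13123 = (-31147 + 12594800) - 13123 = 12563653 - 13123 = 12550530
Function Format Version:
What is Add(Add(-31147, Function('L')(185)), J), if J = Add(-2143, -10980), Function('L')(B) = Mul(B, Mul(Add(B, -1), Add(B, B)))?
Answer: 12550530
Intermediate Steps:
Function('L')(B) = Mul(2, Pow(B, 2), Add(-1, B)) (Function('L')(B) = Mul(B, Mul(Add(-1, B), Mul(2, B))) = Mul(B, Mul(2, B, Add(-1, B))) = Mul(2, Pow(B, 2), Add(-1, B)))
J = -13123
Add(Add(-31147, Function('L')(185)), J) = Add(Add(-31147, Mul(2, Pow(185, 2), Add(-1, 185))), -13123) = Add(Add(-31147, Mul(2, 34225, 184)), -13123) = Add(Add(-31147, 12594800), -13123) = Add(12563653, -13123) = 12550530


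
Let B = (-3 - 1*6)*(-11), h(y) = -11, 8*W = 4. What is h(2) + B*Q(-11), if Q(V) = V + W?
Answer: -2101/2 ≈ -1050.5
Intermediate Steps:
W = ½ (W = (⅛)*4 = ½ ≈ 0.50000)
Q(V) = ½ + V (Q(V) = V + ½ = ½ + V)
B = 99 (B = (-3 - 6)*(-11) = -9*(-11) = 99)
h(2) + B*Q(-11) = -11 + 99*(½ - 11) = -11 + 99*(-21/2) = -11 - 2079/2 = -2101/2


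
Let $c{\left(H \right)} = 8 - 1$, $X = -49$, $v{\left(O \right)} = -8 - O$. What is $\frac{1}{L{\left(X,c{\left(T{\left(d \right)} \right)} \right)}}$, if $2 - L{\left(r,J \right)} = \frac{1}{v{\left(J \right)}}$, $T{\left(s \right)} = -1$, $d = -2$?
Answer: $\frac{15}{31} \approx 0.48387$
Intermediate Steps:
$c{\left(H \right)} = 7$
$L{\left(r,J \right)} = 2 - \frac{1}{-8 - J}$
$\frac{1}{L{\left(X,c{\left(T{\left(d \right)} \right)} \right)}} = \frac{1}{\frac{1}{8 + 7} \left(17 + 2 \cdot 7\right)} = \frac{1}{\frac{1}{15} \left(17 + 14\right)} = \frac{1}{\frac{1}{15} \cdot 31} = \frac{1}{\frac{31}{15}} = \frac{15}{31}$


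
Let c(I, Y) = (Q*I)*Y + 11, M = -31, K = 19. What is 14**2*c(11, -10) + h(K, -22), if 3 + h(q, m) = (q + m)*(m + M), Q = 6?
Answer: -127048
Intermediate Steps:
h(q, m) = -3 + (-31 + m)*(m + q) (h(q, m) = -3 + (q + m)*(m - 31) = -3 + (m + q)*(-31 + m) = -3 + (-31 + m)*(m + q))
c(I, Y) = 11 + 6*I*Y (c(I, Y) = (6*I)*Y + 11 = 6*I*Y + 11 = 11 + 6*I*Y)
14**2*c(11, -10) + h(K, -22) = 14**2*(11 + 6*11*(-10)) + (-3 + (-22)**2 - 31*(-22) - 31*19 - 22*19) = 196*(11 - 660) + (-3 + 484 + 682 - 589 - 418) = 196*(-649) + 156 = -127204 + 156 = -127048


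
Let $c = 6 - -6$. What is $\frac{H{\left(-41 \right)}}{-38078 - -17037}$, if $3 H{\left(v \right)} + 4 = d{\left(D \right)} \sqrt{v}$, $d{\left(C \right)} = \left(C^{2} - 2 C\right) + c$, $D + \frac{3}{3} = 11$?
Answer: $\frac{4}{63123} - \frac{92 i \sqrt{41}}{63123} \approx 6.3368 \cdot 10^{-5} - 0.0093324 i$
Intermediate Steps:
$c = 12$ ($c = 6 + 6 = 12$)
$D = 10$ ($D = -1 + 11 = 10$)
$d{\left(C \right)} = 12 + C^{2} - 2 C$ ($d{\left(C \right)} = \left(C^{2} - 2 C\right) + 12 = 12 + C^{2} - 2 C$)
$H{\left(v \right)} = - \frac{4}{3} + \frac{92 \sqrt{v}}{3}$ ($H{\left(v \right)} = - \frac{4}{3} + \frac{\left(12 + 10^{2} - 20\right) \sqrt{v}}{3} = - \frac{4}{3} + \frac{\left(12 + 100 - 20\right) \sqrt{v}}{3} = - \frac{4}{3} + \frac{92 \sqrt{v}}{3}$)
$\frac{H{\left(-41 \right)}}{-38078 - -17037} = \frac{- \frac{4}{3} + \frac{92 \sqrt{-41}}{3}}{-38078 - -17037} = \frac{- \frac{4}{3} + \frac{92 i \sqrt{41}}{3}}{-38078 + 17037} = \frac{- \frac{4}{3} + \frac{92 i \sqrt{41}}{3}}{-21041} = \left(- \frac{4}{3} + \frac{92 i \sqrt{41}}{3}\right) \left(- \frac{1}{21041}\right) = \frac{4}{63123} - \frac{92 i \sqrt{41}}{63123}$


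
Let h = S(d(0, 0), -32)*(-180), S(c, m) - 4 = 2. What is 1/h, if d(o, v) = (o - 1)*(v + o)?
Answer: -1/1080 ≈ -0.00092593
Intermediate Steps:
d(o, v) = (-1 + o)*(o + v)
S(c, m) = 6 (S(c, m) = 4 + 2 = 6)
h = -1080 (h = 6*(-180) = -1080)
1/h = 1/(-1080) = -1/1080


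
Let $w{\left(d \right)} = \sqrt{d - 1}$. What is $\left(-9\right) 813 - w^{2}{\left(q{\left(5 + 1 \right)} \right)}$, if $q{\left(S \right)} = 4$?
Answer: $-7320$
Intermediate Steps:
$w{\left(d \right)} = \sqrt{-1 + d}$
$\left(-9\right) 813 - w^{2}{\left(q{\left(5 + 1 \right)} \right)} = \left(-9\right) 813 - \left(\sqrt{-1 + 4}\right)^{2} = -7317 - \left(\sqrt{3}\right)^{2} = -7317 - 3 = -7320$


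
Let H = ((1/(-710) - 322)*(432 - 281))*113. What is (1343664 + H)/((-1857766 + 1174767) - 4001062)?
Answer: 2946958683/3325683310 ≈ 0.88612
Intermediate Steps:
H = -3900960123/710 (H = ((-1/710 - 322)*151)*113 = -228621/710*151*113 = -34521771/710*113 = -3900960123/710 ≈ -5.4943e+6)
(1343664 + H)/((-1857766 + 1174767) - 4001062) = (1343664 - 3900960123/710)/((-1857766 + 1174767) - 4001062) = -2946958683/(710*(-682999 - 4001062)) = -2946958683/710/(-4684061) = -2946958683/710*(-1/4684061) = 2946958683/3325683310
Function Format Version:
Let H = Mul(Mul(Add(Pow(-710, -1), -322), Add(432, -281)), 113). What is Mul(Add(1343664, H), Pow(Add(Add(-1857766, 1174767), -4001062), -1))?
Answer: Rational(2946958683, 3325683310) ≈ 0.88612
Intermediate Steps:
H = Rational(-3900960123, 710) (H = Mul(Mul(Add(Rational(-1, 710), -322), 151), 113) = Mul(Mul(Rational(-228621, 710), 151), 113) = Mul(Rational(-34521771, 710), 113) = Rational(-3900960123, 710) ≈ -5.4943e+6)
Mul(Add(1343664, H), Pow(Add(Add(-1857766, 1174767), -4001062), -1)) = Mul(Add(1343664, Rational(-3900960123, 710)), Pow(Add(Add(-1857766, 1174767), -4001062), -1)) = Mul(Rational(-2946958683, 710), Pow(Add(-682999, -4001062), -1)) = Mul(Rational(-2946958683, 710), Pow(-4684061, -1)) = Mul(Rational(-2946958683, 710), Rational(-1, 4684061)) = Rational(2946958683, 3325683310)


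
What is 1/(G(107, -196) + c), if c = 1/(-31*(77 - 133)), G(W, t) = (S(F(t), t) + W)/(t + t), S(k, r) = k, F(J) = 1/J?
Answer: -2381792/648729 ≈ -3.6715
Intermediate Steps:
G(W, t) = (W + 1/t)/(2*t) (G(W, t) = (1/t + W)/(t + t) = (W + 1/t)/((2*t)) = (W + 1/t)*(1/(2*t)) = (W + 1/t)/(2*t))
c = 1/1736 (c = 1/(-31*(-56)) = 1/1736 ≈ 0.00057604)
1/(G(107, -196) + c) = 1/((½)*(1 + 107*(-196))/(-196)² + 1/1736) = 1/((½)*(1/38416)*(1 - 20972) + 1/1736) = 1/((½)*(1/38416)*(-20971) + 1/1736) = 1/(-20971/76832 + 1/1736) = 1/(-648729/2381792) = -2381792/648729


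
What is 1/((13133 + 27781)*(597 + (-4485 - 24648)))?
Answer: -1/1167521904 ≈ -8.5651e-10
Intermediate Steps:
1/((13133 + 27781)*(597 + (-4485 - 24648))) = 1/(40914*(597 - 29133)) = 1/(40914*(-28536)) = 1/(-1167521904) = -1/1167521904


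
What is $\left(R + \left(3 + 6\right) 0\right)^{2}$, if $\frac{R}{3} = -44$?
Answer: $17424$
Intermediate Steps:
$R = -132$ ($R = 3 \left(-44\right) = -132$)
$\left(R + \left(3 + 6\right) 0\right)^{2} = \left(-132 + \left(3 + 6\right) 0\right)^{2} = \left(-132 + 9 \cdot 0\right)^{2} = \left(-132 + 0\right)^{2} = \left(-132\right)^{2} = 17424$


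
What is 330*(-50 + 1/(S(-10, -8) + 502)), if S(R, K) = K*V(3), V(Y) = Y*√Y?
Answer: -1032347085/62569 + 1980*√3/62569 ≈ -16499.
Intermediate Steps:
V(Y) = Y^(3/2)
S(R, K) = 3*K*√3 (S(R, K) = K*3^(3/2) = K*(3*√3) = 3*K*√3)
330*(-50 + 1/(S(-10, -8) + 502)) = 330*(-50 + 1/(3*(-8)*√3 + 502)) = 330*(-50 + 1/(-24*√3 + 502)) = 330*(-50 + 1/(502 - 24*√3)) = -16500 + 330/(502 - 24*√3)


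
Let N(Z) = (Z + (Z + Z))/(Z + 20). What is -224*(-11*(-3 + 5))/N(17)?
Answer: 182336/51 ≈ 3575.2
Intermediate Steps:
N(Z) = 3*Z/(20 + Z) (N(Z) = (Z + 2*Z)/(20 + Z) = (3*Z)/(20 + Z) = 3*Z/(20 + Z))
-224*(-11*(-3 + 5))/N(17) = -224*(-11*(-3 + 5))/(3*17/(20 + 17)) = -224*(-11*2)/(3*17/37) = -(-4928)/(3*17*(1/37)) = -(-4928)/51/37 = -(-4928)*37/51 = -224*(-814/51) = 182336/51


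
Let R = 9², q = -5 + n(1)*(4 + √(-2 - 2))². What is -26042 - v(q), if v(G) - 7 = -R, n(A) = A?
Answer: -25968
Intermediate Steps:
q = -5 + (4 + 2*I)² (q = -5 + 1*(4 + √(-2 - 2))² = -5 + 1*(4 + √(-4))² = -5 + 1*(4 + 2*I)² = -5 + (4 + 2*I)² ≈ 7.0 + 16.0*I)
R = 81
v(G) = -74 (v(G) = 7 - 1*81 = 7 - 81 = -74)
-26042 - v(q) = -26042 - 1*(-74) = -26042 + 74 = -25968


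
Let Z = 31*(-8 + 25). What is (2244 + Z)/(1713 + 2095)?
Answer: 163/224 ≈ 0.72768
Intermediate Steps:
Z = 527 (Z = 31*17 = 527)
(2244 + Z)/(1713 + 2095) = (2244 + 527)/(1713 + 2095) = 2771/3808 = 2771*(1/3808) = 163/224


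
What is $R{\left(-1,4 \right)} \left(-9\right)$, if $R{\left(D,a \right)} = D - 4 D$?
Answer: $-27$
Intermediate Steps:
$R{\left(D,a \right)} = - 3 D$
$R{\left(-1,4 \right)} \left(-9\right) = \left(-3\right) \left(-1\right) \left(-9\right) = 3 \left(-9\right) = -27$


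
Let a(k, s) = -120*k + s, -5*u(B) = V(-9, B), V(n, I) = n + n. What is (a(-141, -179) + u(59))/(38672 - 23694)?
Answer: 83723/74890 ≈ 1.1179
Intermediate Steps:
V(n, I) = 2*n
u(B) = 18/5 (u(B) = -2*(-9)/5 = -⅕*(-18) = 18/5)
a(k, s) = s - 120*k
(a(-141, -179) + u(59))/(38672 - 23694) = ((-179 - 120*(-141)) + 18/5)/(38672 - 23694) = ((-179 + 16920) + 18/5)/14978 = (16741 + 18/5)*(1/14978) = (83723/5)*(1/14978) = 83723/74890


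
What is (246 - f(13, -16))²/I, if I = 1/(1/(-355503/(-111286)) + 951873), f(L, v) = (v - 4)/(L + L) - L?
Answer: 3859086757893194245/60080007 ≈ 6.4232e+10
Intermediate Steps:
f(L, v) = -L + (-4 + v)/(2*L) (f(L, v) = (-4 + v)/((2*L)) - L = (-4 + v)*(1/(2*L)) - L = (-4 + v)/(2*L) - L = -L + (-4 + v)/(2*L))
I = 355503/338393818405 (I = 1/(1/(-355503*(-1/111286)) + 951873) = 1/(1/(355503/111286) + 951873) = 1/(111286/355503 + 951873) = 1/(338393818405/355503) = 355503/338393818405 ≈ 1.0506e-6)
(246 - f(13, -16))²/I = (246 - (-2 + (½)*(-16) - 1*13²)/13)²/(355503/338393818405) = (246 - (-2 - 8 - 1*169)/13)²*(338393818405/355503) = (246 - (-2 - 8 - 169)/13)²*(338393818405/355503) = (246 - (-179)/13)²*(338393818405/355503) = (246 - 1*(-179/13))²*(338393818405/355503) = (246 + 179/13)²*(338393818405/355503) = (3377/13)²*(338393818405/355503) = (11404129/169)*(338393818405/355503) = 3859086757893194245/60080007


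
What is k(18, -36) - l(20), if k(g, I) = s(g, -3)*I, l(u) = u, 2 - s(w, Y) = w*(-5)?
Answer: -3332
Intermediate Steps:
s(w, Y) = 2 + 5*w (s(w, Y) = 2 - w*(-5) = 2 - (-5)*w = 2 + 5*w)
k(g, I) = I*(2 + 5*g) (k(g, I) = (2 + 5*g)*I = I*(2 + 5*g))
k(18, -36) - l(20) = -36*(2 + 5*18) - 1*20 = -36*(2 + 90) - 20 = -36*92 - 20 = -3312 - 20 = -3332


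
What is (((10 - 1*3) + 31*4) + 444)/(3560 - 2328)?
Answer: 575/1232 ≈ 0.46672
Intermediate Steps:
(((10 - 1*3) + 31*4) + 444)/(3560 - 2328) = (((10 - 3) + 124) + 444)/1232 = ((7 + 124) + 444)*(1/1232) = (131 + 444)*(1/1232) = 575*(1/1232) = 575/1232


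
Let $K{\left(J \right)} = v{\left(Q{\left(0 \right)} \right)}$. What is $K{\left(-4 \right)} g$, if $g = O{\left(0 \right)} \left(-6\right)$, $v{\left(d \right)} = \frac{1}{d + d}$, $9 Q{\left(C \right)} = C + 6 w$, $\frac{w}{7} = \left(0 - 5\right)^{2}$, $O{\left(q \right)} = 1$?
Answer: $- \frac{9}{350} \approx -0.025714$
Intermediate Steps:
$w = 175$ ($w = 7 \left(0 - 5\right)^{2} = 7 \left(-5\right)^{2} = 7 \cdot 25 = 175$)
$Q{\left(C \right)} = \frac{350}{3} + \frac{C}{9}$ ($Q{\left(C \right)} = \frac{C + 6 \cdot 175}{9} = \frac{C + 1050}{9} = \frac{1050 + C}{9} = \frac{350}{3} + \frac{C}{9}$)
$v{\left(d \right)} = \frac{1}{2 d}$
$K{\left(J \right)} = \frac{3}{700}$ ($K{\left(J \right)} = \frac{1}{2 \left(\frac{350}{3} + \frac{1}{9} \cdot 0\right)} = \frac{1}{2 \left(\frac{350}{3} + 0\right)} = \frac{1}{2 \cdot \frac{350}{3}} = \frac{1}{2} \cdot \frac{3}{350} = \frac{3}{700}$)
$g = -6$ ($g = 1 \left(-6\right) = -6$)
$K{\left(-4 \right)} g = \frac{3}{700} \left(-6\right) = - \frac{9}{350}$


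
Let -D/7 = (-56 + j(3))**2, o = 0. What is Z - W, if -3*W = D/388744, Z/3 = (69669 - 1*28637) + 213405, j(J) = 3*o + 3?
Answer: 890197694489/1166232 ≈ 7.6331e+5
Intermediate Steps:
j(J) = 3 (j(J) = 3*0 + 3 = 0 + 3 = 3)
D = -19663 (D = -7*(-56 + 3)**2 = -7*(-53)**2 = -7*2809 = -19663)
Z = 763311 (Z = 3*((69669 - 1*28637) + 213405) = 3*((69669 - 28637) + 213405) = 3*(41032 + 213405) = 3*254437 = 763311)
W = 19663/1166232 (W = -(-19663)/(3*388744) = -1/3*(-19663/388744) = 19663/1166232 ≈ 0.016860)
Z - W = 763311 - 1*19663/1166232 = 763311 - 19663/1166232 = 890197694489/1166232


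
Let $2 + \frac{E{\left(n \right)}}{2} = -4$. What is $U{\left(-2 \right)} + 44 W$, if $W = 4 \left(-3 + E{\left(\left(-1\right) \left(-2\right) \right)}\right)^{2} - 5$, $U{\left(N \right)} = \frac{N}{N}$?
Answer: $39381$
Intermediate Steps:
$E{\left(n \right)} = -12$ ($E{\left(n \right)} = -4 + 2 \left(-4\right) = -4 - 8 = -12$)
$U{\left(N \right)} = 1$
$W = 895$ ($W = 4 \left(-3 - 12\right)^{2} - 5 = 4 \left(-15\right)^{2} - 5 = 4 \cdot 225 - 5 = 900 - 5 = 895$)
$U{\left(-2 \right)} + 44 W = 1 + 44 \cdot 895 = 1 + 39380 = 39381$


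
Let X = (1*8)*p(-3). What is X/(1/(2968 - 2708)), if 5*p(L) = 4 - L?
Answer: 2912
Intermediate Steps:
p(L) = ⅘ - L/5 (p(L) = (4 - L)/5 = ⅘ - L/5)
X = 56/5 (X = (1*8)*(⅘ - ⅕*(-3)) = 8*(⅘ + ⅗) = 8*(7/5) = 56/5 ≈ 11.200)
X/(1/(2968 - 2708)) = 56/(5*(1/(2968 - 2708))) = 56/(5*(1/260)) = (56/5)*260 = 2912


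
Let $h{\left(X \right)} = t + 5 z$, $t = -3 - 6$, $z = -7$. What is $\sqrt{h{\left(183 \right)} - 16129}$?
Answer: $3 i \sqrt{1797} \approx 127.17 i$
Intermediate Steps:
$t = -9$ ($t = -3 - 6 = -9$)
$h{\left(X \right)} = -44$ ($h{\left(X \right)} = -9 + 5 \left(-7\right) = -9 - 35 = -44$)
$\sqrt{h{\left(183 \right)} - 16129} = \sqrt{-44 - 16129} = \sqrt{-16173} = 3 i \sqrt{1797}$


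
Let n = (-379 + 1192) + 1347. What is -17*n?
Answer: -36720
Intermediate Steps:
n = 2160 (n = 813 + 1347 = 2160)
-17*n = -17*2160 = -36720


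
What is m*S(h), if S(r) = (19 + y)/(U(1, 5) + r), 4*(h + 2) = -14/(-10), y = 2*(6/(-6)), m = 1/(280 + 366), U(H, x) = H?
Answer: -10/247 ≈ -0.040486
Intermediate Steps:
m = 1/646 ≈ 0.0015480
y = -2 (y = 2*(6*(-1/6)) = 2*(-1) = -2)
h = -33/20 (h = -2 + (-14/(-10))/4 = -2 + (-14*(-1/10))/4 = -2 + (1/4)*(7/5) = -2 + 7/20 = -33/20 ≈ -1.6500)
S(r) = 17/(1 + r) (S(r) = (19 - 2)/(1 + r) = 17/(1 + r))
m*S(h) = (17/(1 - 33/20))/646 = (17/(-13/20))/646 = (17*(-20/13))/646 = (1/646)*(-340/13) = -10/247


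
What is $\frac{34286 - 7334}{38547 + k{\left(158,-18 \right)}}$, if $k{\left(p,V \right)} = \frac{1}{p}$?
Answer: $\frac{4258416}{6090427} \approx 0.6992$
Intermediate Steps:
$\frac{34286 - 7334}{38547 + k{\left(158,-18 \right)}} = \frac{34286 - 7334}{38547 + \frac{1}{158}} = \frac{26952}{38547 + \frac{1}{158}} = \frac{26952}{\frac{6090427}{158}} = 26952 \cdot \frac{158}{6090427} = \frac{4258416}{6090427}$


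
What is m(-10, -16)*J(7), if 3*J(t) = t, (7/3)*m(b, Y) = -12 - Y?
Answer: 4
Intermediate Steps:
m(b, Y) = -36/7 - 3*Y/7 (m(b, Y) = 3*(-12 - Y)/7 = -36/7 - 3*Y/7)
J(t) = t/3
m(-10, -16)*J(7) = (-36/7 - 3/7*(-16))*((1/3)*7) = (-36/7 + 48/7)*(7/3) = (12/7)*(7/3) = 4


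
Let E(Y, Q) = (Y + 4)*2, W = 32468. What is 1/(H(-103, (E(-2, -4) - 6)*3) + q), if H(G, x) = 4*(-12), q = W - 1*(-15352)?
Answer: 1/47772 ≈ 2.0933e-5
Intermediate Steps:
E(Y, Q) = 8 + 2*Y (E(Y, Q) = (4 + Y)*2 = 8 + 2*Y)
q = 47820 (q = 32468 - 1*(-15352) = 32468 + 15352 = 47820)
H(G, x) = -48
1/(H(-103, (E(-2, -4) - 6)*3) + q) = 1/(-48 + 47820) = 1/47772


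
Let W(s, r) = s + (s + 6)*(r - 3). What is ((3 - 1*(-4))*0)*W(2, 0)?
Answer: 0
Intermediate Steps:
W(s, r) = s + (-3 + r)*(6 + s) (W(s, r) = s + (6 + s)*(-3 + r) = s + (-3 + r)*(6 + s))
((3 - 1*(-4))*0)*W(2, 0) = ((3 - 1*(-4))*0)*(-18 - 2*2 + 6*0 + 0*2) = ((3 + 4)*0)*(-18 - 4 + 0 + 0) = (7*0)*(-22) = 0*(-22) = 0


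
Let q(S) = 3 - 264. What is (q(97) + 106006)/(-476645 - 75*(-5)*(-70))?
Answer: -21149/100579 ≈ -0.21027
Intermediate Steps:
q(S) = -261
(q(97) + 106006)/(-476645 - 75*(-5)*(-70)) = (-261 + 106006)/(-476645 - 75*(-5)*(-70)) = 105745/(-476645 + 375*(-70)) = 105745/(-476645 - 26250) = 105745/(-502895) = 105745*(-1/502895) = -21149/100579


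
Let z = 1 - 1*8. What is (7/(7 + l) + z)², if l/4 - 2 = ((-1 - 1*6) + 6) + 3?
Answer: 23716/529 ≈ 44.832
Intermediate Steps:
z = -7 (z = 1 - 8 = -7)
l = 16 (l = 8 + 4*(((-1 - 1*6) + 6) + 3) = 8 + 4*(((-1 - 6) + 6) + 3) = 8 + 4*((-7 + 6) + 3) = 8 + 4*(-1 + 3) = 8 + 4*2 = 8 + 8 = 16)
(7/(7 + l) + z)² = (7/(7 + 16) - 7)² = (7/23 - 7)² = (-154/23)² = 23716/529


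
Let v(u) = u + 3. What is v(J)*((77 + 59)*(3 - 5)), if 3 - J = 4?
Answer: -544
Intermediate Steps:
J = -1 (J = 3 - 1*4 = 3 - 4 = -1)
v(u) = 3 + u
v(J)*((77 + 59)*(3 - 5)) = (3 - 1)*((77 + 59)*(3 - 5)) = 2*(136*(-2)) = 2*(-272) = -544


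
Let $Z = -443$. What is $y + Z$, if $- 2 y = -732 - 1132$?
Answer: $489$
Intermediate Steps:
$y = 932$ ($y = - \frac{-732 - 1132}{2} = \left(- \frac{1}{2}\right) \left(-1864\right) = 932$)
$y + Z = 932 - 443 = 489$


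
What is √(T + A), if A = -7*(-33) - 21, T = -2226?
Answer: 12*I*√14 ≈ 44.9*I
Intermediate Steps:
A = 210 (A = 231 - 21 = 210)
√(T + A) = √(-2226 + 210) = √(-2016) = 12*I*√14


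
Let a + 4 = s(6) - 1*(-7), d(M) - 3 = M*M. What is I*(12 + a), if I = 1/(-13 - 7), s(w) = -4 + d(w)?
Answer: -5/2 ≈ -2.5000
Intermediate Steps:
d(M) = 3 + M² (d(M) = 3 + M*M = 3 + M²)
s(w) = -1 + w² (s(w) = -4 + (3 + w²) = -1 + w²)
a = 38 (a = -4 + ((-1 + 6²) - 1*(-7)) = -4 + ((-1 + 36) + 7) = -4 + (35 + 7) = -4 + 42 = 38)
I = -1/20 (I = 1/(-20) = -1/20 ≈ -0.050000)
I*(12 + a) = -(12 + 38)/20 = -1/20*50 = -5/2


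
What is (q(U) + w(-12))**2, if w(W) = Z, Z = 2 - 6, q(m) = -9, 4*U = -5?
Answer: 169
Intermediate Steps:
U = -5/4 (U = (1/4)*(-5) = -5/4 ≈ -1.2500)
Z = -4
w(W) = -4
(q(U) + w(-12))**2 = (-9 - 4)**2 = (-13)**2 = 169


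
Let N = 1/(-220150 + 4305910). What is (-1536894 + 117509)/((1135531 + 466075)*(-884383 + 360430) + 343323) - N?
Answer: 330673368827/228575371368314880 ≈ 1.4467e-6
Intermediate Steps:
N = 1/4085760 ≈ 2.4475e-7
(-1536894 + 117509)/((1135531 + 466075)*(-884383 + 360430) + 343323) - N = (-1536894 + 117509)/((1135531 + 466075)*(-884383 + 360430) + 343323) - 1*1/4085760 = -1419385/(1601606*(-523953) + 343323) - 1/4085760 = -1419385/(-839166268518 + 343323) - 1/4085760 = -1419385/(-839165925195) - 1/4085760 = -1419385*(-1/839165925195) - 1/4085760 = 283877/167833185039 - 1/4085760 = 330673368827/228575371368314880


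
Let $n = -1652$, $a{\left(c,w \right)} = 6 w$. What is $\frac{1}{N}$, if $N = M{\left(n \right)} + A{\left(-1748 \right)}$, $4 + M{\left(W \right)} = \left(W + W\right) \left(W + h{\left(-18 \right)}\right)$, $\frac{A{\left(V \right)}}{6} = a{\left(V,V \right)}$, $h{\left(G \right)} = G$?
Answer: $\frac{1}{5454748} \approx 1.8333 \cdot 10^{-7}$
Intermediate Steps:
$A{\left(V \right)} = 36 V$ ($A{\left(V \right)} = 6 \cdot 6 V = 36 V$)
$M{\left(W \right)} = -4 + 2 W \left(-18 + W\right)$ ($M{\left(W \right)} = -4 + \left(W + W\right) \left(W - 18\right) = -4 + 2 W \left(-18 + W\right)$)
$N = 5454748$ ($N = \left(-4 - -59472 + 2 \left(-1652\right)^{2}\right) + 36 \left(-1748\right) = \left(-4 + 59472 + 2 \cdot 2729104\right) - 62928 = \left(-4 + 59472 + 5458208\right) - 62928 = 5517676 - 62928 = 5454748$)
$\frac{1}{N} = \frac{1}{5454748}$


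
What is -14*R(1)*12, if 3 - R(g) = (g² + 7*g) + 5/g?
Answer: 1680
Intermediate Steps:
R(g) = 3 - g² - 7*g - 5/g (R(g) = 3 - ((g² + 7*g) + 5/g) = 3 - (g² + 5/g + 7*g) = 3 + (-g² - 7*g - 5/g) = 3 - g² - 7*g - 5/g)
-14*R(1)*12 = -14*(3 - 1*1² - 7*1 - 5/1)*12 = -14*(3 - 1*1 - 7 - 5*1)*12 = -14*(3 - 1 - 7 - 5)*12 = -14*(-10)*12 = 140*12 = 1680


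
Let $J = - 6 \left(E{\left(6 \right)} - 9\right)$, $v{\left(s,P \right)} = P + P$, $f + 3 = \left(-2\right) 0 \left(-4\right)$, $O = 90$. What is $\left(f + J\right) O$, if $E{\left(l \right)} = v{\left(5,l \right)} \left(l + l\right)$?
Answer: $-73170$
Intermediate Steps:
$f = -3$ ($f = -3 + \left(-2\right) 0 \left(-4\right) = -3 + 0 \left(-4\right) = -3 + 0 = -3$)
$v{\left(s,P \right)} = 2 P$
$E{\left(l \right)} = 4 l^{2}$ ($E{\left(l \right)} = 2 l \left(l + l\right) = 2 l 2 l = 4 l^{2}$)
$J = -810$ ($J = - 6 \left(4 \cdot 6^{2} - 9\right) = - 6 \left(4 \cdot 36 - 9\right) = - 6 \left(144 - 9\right) = \left(-6\right) 135 = -810$)
$\left(f + J\right) O = \left(-3 - 810\right) 90 = \left(-813\right) 90 = -73170$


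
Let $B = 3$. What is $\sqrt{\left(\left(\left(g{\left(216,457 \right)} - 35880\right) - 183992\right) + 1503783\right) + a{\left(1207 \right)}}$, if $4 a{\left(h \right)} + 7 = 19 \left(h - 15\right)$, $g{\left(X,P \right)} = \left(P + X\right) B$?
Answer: $\frac{\sqrt{5166361}}{2} \approx 1136.5$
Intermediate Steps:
$g{\left(X,P \right)} = 3 P + 3 X$ ($g{\left(X,P \right)} = \left(P + X\right) 3 = 3 P + 3 X$)
$a{\left(h \right)} = -73 + \frac{19 h}{4}$ ($a{\left(h \right)} = - \frac{7}{4} + \frac{19 \left(h - 15\right)}{4} = - \frac{7}{4} + \frac{19 \left(-15 + h\right)}{4} = - \frac{7}{4} + \frac{-285 + 19 h}{4} = - \frac{7}{4} + \left(- \frac{285}{4} + \frac{19 h}{4}\right) = -73 + \frac{19 h}{4}$)
$\sqrt{\left(\left(\left(g{\left(216,457 \right)} - 35880\right) - 183992\right) + 1503783\right) + a{\left(1207 \right)}} = \sqrt{\left(\left(\left(\left(3 \cdot 457 + 3 \cdot 216\right) - 35880\right) - 183992\right) + 1503783\right) + \left(-73 + \frac{19}{4} \cdot 1207\right)} = \sqrt{\left(\left(\left(\left(1371 + 648\right) - 35880\right) - 183992\right) + 1503783\right) + \left(-73 + \frac{22933}{4}\right)} = \sqrt{\left(\left(\left(2019 - 35880\right) - 183992\right) + 1503783\right) + \frac{22641}{4}} = \sqrt{\left(\left(-33861 - 183992\right) + 1503783\right) + \frac{22641}{4}} = \sqrt{\left(-217853 + 1503783\right) + \frac{22641}{4}} = \sqrt{1285930 + \frac{22641}{4}} = \sqrt{\frac{5166361}{4}} = \frac{\sqrt{5166361}}{2}$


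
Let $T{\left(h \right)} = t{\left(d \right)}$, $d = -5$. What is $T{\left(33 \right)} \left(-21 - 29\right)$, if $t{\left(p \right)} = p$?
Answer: $250$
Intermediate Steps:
$T{\left(h \right)} = -5$
$T{\left(33 \right)} \left(-21 - 29\right) = - 5 \left(-21 - 29\right) = \left(-5\right) \left(-50\right) = 250$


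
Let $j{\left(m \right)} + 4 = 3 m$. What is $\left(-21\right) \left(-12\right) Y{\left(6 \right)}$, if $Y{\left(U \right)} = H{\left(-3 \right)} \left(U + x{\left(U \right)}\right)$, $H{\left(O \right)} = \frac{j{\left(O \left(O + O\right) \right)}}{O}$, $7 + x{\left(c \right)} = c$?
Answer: $-21000$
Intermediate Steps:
$j{\left(m \right)} = -4 + 3 m$
$x{\left(c \right)} = -7 + c$
$H{\left(O \right)} = \frac{-4 + 6 O^{2}}{O}$ ($H{\left(O \right)} = \frac{-4 + 3 O \left(O + O\right)}{O} = \frac{-4 + 3 O 2 O}{O} = \frac{-4 + 3 \cdot 2 O^{2}}{O} = \frac{-4 + 6 O^{2}}{O}$)
$Y{\left(U \right)} = \frac{350}{3} - \frac{100 U}{3}$ ($Y{\left(U \right)} = \left(- \frac{4}{-3} + 6 \left(-3\right)\right) \left(U + \left(-7 + U\right)\right) = \left(\left(-4\right) \left(- \frac{1}{3}\right) - 18\right) \left(-7 + 2 U\right) = \left(\frac{4}{3} - 18\right) \left(-7 + 2 U\right) = - \frac{50 \left(-7 + 2 U\right)}{3} = \frac{350}{3} - \frac{100 U}{3}$)
$\left(-21\right) \left(-12\right) Y{\left(6 \right)} = \left(-21\right) \left(-12\right) \left(\frac{350}{3} - 200\right) = 252 \left(\frac{350}{3} - 200\right) = 252 \left(- \frac{250}{3}\right) = -21000$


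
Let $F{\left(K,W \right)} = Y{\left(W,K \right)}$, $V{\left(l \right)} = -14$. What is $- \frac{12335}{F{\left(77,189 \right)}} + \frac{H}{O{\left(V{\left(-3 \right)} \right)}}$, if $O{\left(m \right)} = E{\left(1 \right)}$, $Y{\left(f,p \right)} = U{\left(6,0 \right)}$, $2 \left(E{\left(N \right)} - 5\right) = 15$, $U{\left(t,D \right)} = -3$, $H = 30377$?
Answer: $\frac{490637}{75} \approx 6541.8$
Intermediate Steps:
$E{\left(N \right)} = \frac{25}{2}$ ($E{\left(N \right)} = 5 + \frac{1}{2} \cdot 15 = 5 + \frac{15}{2} = \frac{25}{2}$)
$Y{\left(f,p \right)} = -3$
$F{\left(K,W \right)} = -3$
$O{\left(m \right)} = \frac{25}{2}$
$- \frac{12335}{F{\left(77,189 \right)}} + \frac{H}{O{\left(V{\left(-3 \right)} \right)}} = - \frac{12335}{-3} + \frac{30377}{\frac{25}{2}} = \left(-12335\right) \left(- \frac{1}{3}\right) + 30377 \cdot \frac{2}{25} = \frac{12335}{3} + \frac{60754}{25} = \frac{490637}{75}$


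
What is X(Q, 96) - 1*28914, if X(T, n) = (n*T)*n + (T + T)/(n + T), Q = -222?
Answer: -43572112/21 ≈ -2.0749e+6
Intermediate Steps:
X(T, n) = T*n² + 2*T/(T + n) (X(T, n) = (T*n)*n + (2*T)/(T + n) = T*n² + 2*T/(T + n))
X(Q, 96) - 1*28914 = -222*(2 + 96³ - 222*96²)/(-222 + 96) - 1*28914 = -222*(2 + 884736 - 222*9216)/(-126) - 28914 = -222*(-1/126)*(2 + 884736 - 2045952) - 28914 = -222*(-1/126)*(-1161214) - 28914 = -42964918/21 - 28914 = -43572112/21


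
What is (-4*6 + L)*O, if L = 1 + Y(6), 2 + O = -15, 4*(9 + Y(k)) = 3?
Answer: 2125/4 ≈ 531.25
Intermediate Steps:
Y(k) = -33/4 (Y(k) = -9 + (¼)*3 = -9 + ¾ = -33/4)
O = -17 (O = -2 - 15 = -17)
L = -29/4 (L = 1 - 33/4 = -29/4 ≈ -7.2500)
(-4*6 + L)*O = (-4*6 - 29/4)*(-17) = (-24 - 29/4)*(-17) = -125/4*(-17) = 2125/4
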